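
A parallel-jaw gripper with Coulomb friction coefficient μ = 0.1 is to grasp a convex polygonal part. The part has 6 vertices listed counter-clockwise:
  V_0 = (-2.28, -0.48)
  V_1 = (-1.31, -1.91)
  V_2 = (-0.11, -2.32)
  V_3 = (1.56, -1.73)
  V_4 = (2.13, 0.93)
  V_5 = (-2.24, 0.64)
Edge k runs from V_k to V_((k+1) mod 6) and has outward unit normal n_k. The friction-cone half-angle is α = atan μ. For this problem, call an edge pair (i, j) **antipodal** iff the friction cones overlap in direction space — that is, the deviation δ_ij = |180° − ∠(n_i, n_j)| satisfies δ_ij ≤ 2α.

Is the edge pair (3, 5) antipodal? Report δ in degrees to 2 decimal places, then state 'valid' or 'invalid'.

δ = 10.05°, valid

α = atan 0.1 = 5.71°;  2α = 11.42°
edge 3: e_3 = (+0.57, +2.66);  n_3 = (+0.9778, -0.2095)
edge 5: e_5 = (-0.04, -1.12);  n_5 = (-0.9994, +0.0357)
∠(n_3, n_5) = 169.95°
δ = |180° − 169.95°| = 10.05°
10.05° ≤ 2α = 11.42°  →  valid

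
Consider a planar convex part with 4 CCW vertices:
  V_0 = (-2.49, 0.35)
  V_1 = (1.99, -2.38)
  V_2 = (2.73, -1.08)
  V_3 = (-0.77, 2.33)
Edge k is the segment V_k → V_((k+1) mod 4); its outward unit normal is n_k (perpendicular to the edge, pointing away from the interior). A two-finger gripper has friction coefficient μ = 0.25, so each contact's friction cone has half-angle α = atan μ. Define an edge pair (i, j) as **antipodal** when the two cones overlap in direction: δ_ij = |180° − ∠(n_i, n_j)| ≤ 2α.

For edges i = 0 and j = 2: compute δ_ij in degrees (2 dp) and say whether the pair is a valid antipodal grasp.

α = atan 0.25 = 14.04°;  2α = 28.07°
edge 0: e_0 = (+4.48, -2.73);  n_0 = (-0.5204, -0.8539)
edge 2: e_2 = (-3.50, +3.41);  n_2 = (+0.6978, +0.7163)
∠(n_0, n_2) = 167.10°
δ = |180° − 167.10°| = 12.90°
12.90° ≤ 2α = 28.07°  →  valid

δ = 12.90°, valid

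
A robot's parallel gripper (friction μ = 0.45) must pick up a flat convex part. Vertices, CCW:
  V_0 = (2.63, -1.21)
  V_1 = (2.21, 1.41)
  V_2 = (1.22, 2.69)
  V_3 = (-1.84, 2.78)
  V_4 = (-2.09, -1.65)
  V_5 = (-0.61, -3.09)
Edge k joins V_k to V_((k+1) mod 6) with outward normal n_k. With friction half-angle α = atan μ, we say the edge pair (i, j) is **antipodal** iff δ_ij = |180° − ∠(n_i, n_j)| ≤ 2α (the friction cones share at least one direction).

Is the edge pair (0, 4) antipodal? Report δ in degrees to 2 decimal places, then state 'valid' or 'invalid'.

δ = 36.68°, valid

α = atan 0.45 = 24.23°;  2α = 48.46°
edge 0: e_0 = (-0.42, +2.62);  n_0 = (+0.9874, +0.1583)
edge 4: e_4 = (+1.48, -1.44);  n_4 = (-0.6974, -0.7167)
∠(n_0, n_4) = 143.32°
δ = |180° − 143.32°| = 36.68°
36.68° ≤ 2α = 48.46°  →  valid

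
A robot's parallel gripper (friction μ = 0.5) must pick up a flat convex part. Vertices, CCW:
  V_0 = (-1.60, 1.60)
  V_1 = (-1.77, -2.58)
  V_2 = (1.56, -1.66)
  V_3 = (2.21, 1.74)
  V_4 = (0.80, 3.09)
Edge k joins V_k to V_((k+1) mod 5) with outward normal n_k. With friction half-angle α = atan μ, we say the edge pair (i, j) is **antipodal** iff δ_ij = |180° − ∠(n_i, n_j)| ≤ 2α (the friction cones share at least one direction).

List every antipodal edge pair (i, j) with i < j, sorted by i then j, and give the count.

count = 4; pairs: (0,2), (0,3), (1,4), (2,4)

α = atan 0.5 = 26.57°;  2α = 53.13°
n_0 = (-0.9992, +0.0406)
n_1 = (+0.2663, -0.9639)
n_2 = (+0.9822, -0.1878)
n_3 = (+0.6916, +0.7223)
n_4 = (-0.5275, +0.8496)
  (0,1): δ = 72.23°  ·
  (0,2): δ = 8.49°  ✓
  (0,3): δ = 48.57°  ✓
  (0,4): δ = 124.16°  ·
  (1,2): δ = 116.27°  ·
  (1,3): δ = 59.20°  ·
  (1,4): δ = 16.39°  ✓
  (2,3): δ = 122.93°  ·
  (2,4): δ = 47.34°  ✓
  (3,4): δ = 104.41°  ·
antipodal pairs: 4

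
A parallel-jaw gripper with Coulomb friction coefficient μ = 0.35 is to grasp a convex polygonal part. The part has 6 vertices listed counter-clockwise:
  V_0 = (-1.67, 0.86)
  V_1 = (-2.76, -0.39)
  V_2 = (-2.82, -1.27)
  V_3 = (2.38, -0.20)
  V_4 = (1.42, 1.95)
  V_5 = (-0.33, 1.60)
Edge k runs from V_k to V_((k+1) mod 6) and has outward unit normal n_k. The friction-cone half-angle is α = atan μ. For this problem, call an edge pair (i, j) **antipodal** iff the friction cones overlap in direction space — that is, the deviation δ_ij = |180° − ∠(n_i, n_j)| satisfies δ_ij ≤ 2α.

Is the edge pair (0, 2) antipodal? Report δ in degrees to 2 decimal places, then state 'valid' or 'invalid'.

δ = 37.28°, valid

α = atan 0.35 = 19.29°;  2α = 38.58°
edge 0: e_0 = (-1.09, -1.25);  n_0 = (-0.7537, +0.6572)
edge 2: e_2 = (+5.20, +1.07);  n_2 = (+0.2015, -0.9795)
∠(n_0, n_2) = 142.72°
δ = |180° − 142.72°| = 37.28°
37.28° ≤ 2α = 38.58°  →  valid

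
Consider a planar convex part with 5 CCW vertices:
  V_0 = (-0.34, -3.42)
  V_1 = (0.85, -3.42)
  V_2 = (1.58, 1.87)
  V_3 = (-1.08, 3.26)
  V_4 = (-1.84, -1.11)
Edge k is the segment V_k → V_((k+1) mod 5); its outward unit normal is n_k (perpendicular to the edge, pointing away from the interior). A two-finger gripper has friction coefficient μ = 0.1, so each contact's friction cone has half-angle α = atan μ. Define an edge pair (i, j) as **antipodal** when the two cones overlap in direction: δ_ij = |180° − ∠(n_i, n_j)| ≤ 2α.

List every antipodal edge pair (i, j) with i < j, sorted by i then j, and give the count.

α = atan 0.1 = 5.71°;  2α = 11.42°
n_0 = (+0.0000, -1.0000)
n_1 = (+0.9906, -0.1367)
n_2 = (+0.4631, +0.8863)
n_3 = (-0.9852, +0.1713)
n_4 = (-0.8387, -0.5446)
  (0,1): δ = 97.86°  ·
  (0,2): δ = 27.59°  ·
  (0,3): δ = 80.13°  ·
  (0,4): δ = 123.00°  ·
  (1,2): δ = 109.73°  ·
  (1,3): δ = 2.01°  ✓
  (1,4): δ = 40.85°  ·
  (2,3): δ = 72.28°  ·
  (2,4): δ = 29.41°  ·
  (3,4): δ = 137.14°  ·
antipodal pairs: 1

count = 1; pairs: (1,3)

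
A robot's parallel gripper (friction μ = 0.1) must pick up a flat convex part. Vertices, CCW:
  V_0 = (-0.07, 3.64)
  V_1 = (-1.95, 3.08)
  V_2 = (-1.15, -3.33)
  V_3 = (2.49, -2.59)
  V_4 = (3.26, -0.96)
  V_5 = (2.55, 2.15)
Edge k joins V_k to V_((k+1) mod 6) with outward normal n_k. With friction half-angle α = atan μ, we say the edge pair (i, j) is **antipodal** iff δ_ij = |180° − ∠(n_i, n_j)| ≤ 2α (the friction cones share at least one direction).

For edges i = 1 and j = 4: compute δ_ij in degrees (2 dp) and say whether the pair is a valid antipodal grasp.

δ = 5.75°, valid

α = atan 0.1 = 5.71°;  2α = 11.42°
edge 1: e_1 = (+0.80, -6.41);  n_1 = (-0.9923, -0.1238)
edge 4: e_4 = (-0.71, +3.11);  n_4 = (+0.9749, +0.2226)
∠(n_1, n_4) = 174.25°
δ = |180° − 174.25°| = 5.75°
5.75° ≤ 2α = 11.42°  →  valid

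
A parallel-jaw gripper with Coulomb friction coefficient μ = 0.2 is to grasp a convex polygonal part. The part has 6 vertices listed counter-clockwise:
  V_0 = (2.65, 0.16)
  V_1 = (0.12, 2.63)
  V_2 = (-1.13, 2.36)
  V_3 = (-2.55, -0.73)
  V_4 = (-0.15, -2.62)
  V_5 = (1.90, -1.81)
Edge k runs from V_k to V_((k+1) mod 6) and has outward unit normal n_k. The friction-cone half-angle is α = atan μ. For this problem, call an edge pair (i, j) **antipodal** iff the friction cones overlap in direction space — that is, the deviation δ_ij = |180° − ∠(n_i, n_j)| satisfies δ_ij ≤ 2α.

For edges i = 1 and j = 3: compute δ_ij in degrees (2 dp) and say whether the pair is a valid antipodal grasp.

α = atan 0.2 = 11.31°;  2α = 22.62°
edge 1: e_1 = (-1.25, -0.27);  n_1 = (-0.2111, +0.9775)
edge 3: e_3 = (+2.40, -1.89);  n_3 = (-0.6187, -0.7856)
∠(n_1, n_3) = 129.59°
δ = |180° − 129.59°| = 50.41°
50.41° > 2α = 22.62°  →  invalid

δ = 50.41°, invalid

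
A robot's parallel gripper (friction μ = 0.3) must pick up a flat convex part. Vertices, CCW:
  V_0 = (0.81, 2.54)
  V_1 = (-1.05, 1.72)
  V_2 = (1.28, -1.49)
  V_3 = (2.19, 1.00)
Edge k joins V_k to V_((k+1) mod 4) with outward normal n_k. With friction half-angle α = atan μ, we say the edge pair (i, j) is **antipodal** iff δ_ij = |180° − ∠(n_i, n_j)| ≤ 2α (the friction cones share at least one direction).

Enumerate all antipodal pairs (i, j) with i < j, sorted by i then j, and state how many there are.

α = atan 0.3 = 16.70°;  2α = 33.40°
n_0 = (-0.4034, +0.9150)
n_1 = (-0.8093, -0.5874)
n_2 = (+0.9392, -0.3433)
n_3 = (+0.7447, +0.6674)
  (0,1): δ = 77.82°  ·
  (0,2): δ = 46.13°  ·
  (0,3): δ = 108.07°  ·
  (1,2): δ = 56.05°  ·
  (1,3): δ = 5.89°  ✓
  (2,3): δ = 118.06°  ·
antipodal pairs: 1

count = 1; pairs: (1,3)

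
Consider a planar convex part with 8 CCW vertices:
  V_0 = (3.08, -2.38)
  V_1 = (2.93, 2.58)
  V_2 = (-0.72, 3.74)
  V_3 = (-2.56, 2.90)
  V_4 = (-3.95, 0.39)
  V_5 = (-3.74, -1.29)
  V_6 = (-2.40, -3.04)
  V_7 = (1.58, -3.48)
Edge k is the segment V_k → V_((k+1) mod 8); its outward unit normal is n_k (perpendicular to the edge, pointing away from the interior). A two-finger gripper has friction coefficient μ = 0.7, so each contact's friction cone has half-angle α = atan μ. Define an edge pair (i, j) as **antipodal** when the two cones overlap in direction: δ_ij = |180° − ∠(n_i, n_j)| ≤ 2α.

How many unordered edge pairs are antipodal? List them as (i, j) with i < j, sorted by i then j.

α = atan 0.7 = 34.99°;  2α = 69.98°
n_0 = (+0.9995, +0.0302)
n_1 = (+0.3029, +0.9530)
n_2 = (-0.4153, +0.9097)
n_3 = (-0.8748, +0.4845)
n_4 = (-0.9923, -0.1240)
n_5 = (-0.7940, -0.6080)
n_6 = (-0.1099, -0.9939)
n_7 = (+0.5914, -0.8064)
  (0,1): δ = 109.36°  ·
  (0,2): δ = 67.19°  ✓
  (0,3): δ = 30.71°  ✓
  (0,4): δ = 5.39°  ✓
  (0,5): δ = 35.71°  ✓
  (0,6): δ = 81.96°  ·
  (0,7): δ = 124.52°  ·
  (1,2): δ = 137.83°  ·
  (1,3): δ = 101.35°  ·
  (1,4): δ = 65.24°  ✓
  (1,5): δ = 34.93°  ✓
  (1,6): δ = 11.32°  ✓
  (1,7): δ = 53.88°  ✓
  (2,3): δ = 143.51°  ·
  (2,4): δ = 107.41°  ·
  (2,5): δ = 77.10°  ·
  (2,6): δ = 30.85°  ✓
  (2,7): δ = 11.72°  ✓
  (3,4): δ = 143.90°  ·
  (3,5): δ = 113.58°  ·
  (3,6): δ = 67.33°  ✓
  (3,7): δ = 24.77°  ✓
  (4,5): δ = 149.68°  ·
  (4,6): δ = 103.43°  ·
  (4,7): δ = 60.87°  ✓
  (5,6): δ = 133.75°  ·
  (5,7): δ = 91.19°  ·
  (6,7): δ = 137.44°  ·
antipodal pairs: 13

count = 13; pairs: (0,2), (0,3), (0,4), (0,5), (1,4), (1,5), (1,6), (1,7), (2,6), (2,7), (3,6), (3,7), (4,7)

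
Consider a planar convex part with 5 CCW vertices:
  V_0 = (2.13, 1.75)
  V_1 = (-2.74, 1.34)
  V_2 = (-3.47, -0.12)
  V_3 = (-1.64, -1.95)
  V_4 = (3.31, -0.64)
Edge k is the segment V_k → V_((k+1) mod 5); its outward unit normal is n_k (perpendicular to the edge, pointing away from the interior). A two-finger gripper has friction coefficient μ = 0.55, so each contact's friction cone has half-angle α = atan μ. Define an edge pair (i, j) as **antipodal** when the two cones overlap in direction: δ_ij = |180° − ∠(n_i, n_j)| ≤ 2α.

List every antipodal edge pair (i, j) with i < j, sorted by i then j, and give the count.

α = atan 0.55 = 28.81°;  2α = 57.62°
n_0 = (-0.0839, +0.9965)
n_1 = (-0.8944, +0.4472)
n_2 = (-0.7071, -0.7071)
n_3 = (+0.2558, -0.9667)
n_4 = (+0.8967, +0.4427)
  (0,1): δ = 121.38°  ·
  (0,2): δ = 49.81°  ✓
  (0,3): δ = 10.01°  ✓
  (0,4): δ = 111.46°  ·
  (1,2): δ = 108.43°  ·
  (1,3): δ = 48.61°  ✓
  (1,4): δ = 52.84°  ✓
  (2,3): δ = 120.18°  ·
  (2,4): δ = 18.72°  ✓
  (3,4): δ = 78.55°  ·
antipodal pairs: 5

count = 5; pairs: (0,2), (0,3), (1,3), (1,4), (2,4)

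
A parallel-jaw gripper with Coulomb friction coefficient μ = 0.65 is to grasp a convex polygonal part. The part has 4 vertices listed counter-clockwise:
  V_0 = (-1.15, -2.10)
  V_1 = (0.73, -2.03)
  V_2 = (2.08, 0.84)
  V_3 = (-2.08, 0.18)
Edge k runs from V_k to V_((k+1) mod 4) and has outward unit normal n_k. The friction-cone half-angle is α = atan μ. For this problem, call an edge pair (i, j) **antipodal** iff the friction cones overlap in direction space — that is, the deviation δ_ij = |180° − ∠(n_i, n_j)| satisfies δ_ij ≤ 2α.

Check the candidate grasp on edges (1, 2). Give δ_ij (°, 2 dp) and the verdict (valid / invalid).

α = atan 0.65 = 33.02°;  2α = 66.05°
edge 1: e_1 = (+1.35, +2.87);  n_1 = (+0.9049, -0.4256)
edge 2: e_2 = (-4.16, -0.66);  n_2 = (-0.1567, +0.9876)
∠(n_1, n_2) = 124.21°
δ = |180° − 124.21°| = 55.79°
55.79° ≤ 2α = 66.05°  →  valid

δ = 55.79°, valid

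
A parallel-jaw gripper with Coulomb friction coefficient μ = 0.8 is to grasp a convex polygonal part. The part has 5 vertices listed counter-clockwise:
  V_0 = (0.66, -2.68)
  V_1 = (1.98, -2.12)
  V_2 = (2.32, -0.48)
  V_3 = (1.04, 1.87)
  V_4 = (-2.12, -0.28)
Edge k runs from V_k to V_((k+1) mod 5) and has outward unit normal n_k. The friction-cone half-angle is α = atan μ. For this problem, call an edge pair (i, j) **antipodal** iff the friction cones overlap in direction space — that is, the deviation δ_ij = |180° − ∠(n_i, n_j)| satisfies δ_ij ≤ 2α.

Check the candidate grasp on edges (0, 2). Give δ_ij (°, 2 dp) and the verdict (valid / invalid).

α = atan 0.8 = 38.66°;  2α = 77.32°
edge 0: e_0 = (+1.32, +0.56);  n_0 = (+0.3905, -0.9206)
edge 2: e_2 = (-1.28, +2.35);  n_2 = (+0.8782, +0.4783)
∠(n_0, n_2) = 95.59°
δ = |180° − 95.59°| = 84.41°
84.41° > 2α = 77.32°  →  invalid

δ = 84.41°, invalid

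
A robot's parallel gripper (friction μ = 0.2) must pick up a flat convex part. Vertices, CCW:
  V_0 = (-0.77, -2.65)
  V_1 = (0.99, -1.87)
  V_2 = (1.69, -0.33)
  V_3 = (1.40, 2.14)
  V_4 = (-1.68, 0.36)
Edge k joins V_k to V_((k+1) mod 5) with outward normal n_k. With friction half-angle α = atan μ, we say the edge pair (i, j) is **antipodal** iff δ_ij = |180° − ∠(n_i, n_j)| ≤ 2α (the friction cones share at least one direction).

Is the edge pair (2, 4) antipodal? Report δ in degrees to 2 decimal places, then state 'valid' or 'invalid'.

α = atan 0.2 = 11.31°;  2α = 22.62°
edge 2: e_2 = (-0.29, +2.47);  n_2 = (+0.9932, +0.1166)
edge 4: e_4 = (+0.91, -3.01);  n_4 = (-0.9572, -0.2894)
∠(n_2, n_4) = 169.87°
δ = |180° − 169.87°| = 10.13°
10.13° ≤ 2α = 22.62°  →  valid

δ = 10.13°, valid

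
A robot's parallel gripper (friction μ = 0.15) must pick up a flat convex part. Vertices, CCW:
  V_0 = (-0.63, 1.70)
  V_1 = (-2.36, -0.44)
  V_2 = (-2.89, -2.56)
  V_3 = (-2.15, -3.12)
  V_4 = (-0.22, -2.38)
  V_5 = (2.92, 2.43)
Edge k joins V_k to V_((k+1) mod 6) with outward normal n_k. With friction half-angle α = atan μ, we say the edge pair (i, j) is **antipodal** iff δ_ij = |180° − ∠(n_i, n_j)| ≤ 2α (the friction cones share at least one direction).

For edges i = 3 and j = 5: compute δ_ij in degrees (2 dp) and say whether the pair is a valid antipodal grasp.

α = atan 0.15 = 8.53°;  2α = 17.06°
edge 3: e_3 = (+1.93, +0.74);  n_3 = (+0.3580, -0.9337)
edge 5: e_5 = (-3.55, -0.73);  n_5 = (-0.2014, +0.9795)
∠(n_3, n_5) = 170.64°
δ = |180° − 170.64°| = 9.36°
9.36° ≤ 2α = 17.06°  →  valid

δ = 9.36°, valid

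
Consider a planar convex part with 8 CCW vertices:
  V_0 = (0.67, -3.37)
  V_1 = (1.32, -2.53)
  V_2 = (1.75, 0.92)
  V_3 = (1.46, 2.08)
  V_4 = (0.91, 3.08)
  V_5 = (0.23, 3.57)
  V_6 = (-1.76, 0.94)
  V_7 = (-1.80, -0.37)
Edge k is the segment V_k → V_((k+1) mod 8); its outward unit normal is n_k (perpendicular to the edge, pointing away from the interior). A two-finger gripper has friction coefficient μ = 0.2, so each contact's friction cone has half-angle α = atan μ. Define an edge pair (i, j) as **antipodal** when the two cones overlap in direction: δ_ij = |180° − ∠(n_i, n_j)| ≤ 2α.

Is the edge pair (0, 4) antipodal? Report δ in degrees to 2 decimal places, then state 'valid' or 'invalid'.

α = atan 0.2 = 11.31°;  2α = 22.62°
edge 0: e_0 = (+0.65, +0.84);  n_0 = (+0.7909, -0.6120)
edge 4: e_4 = (-0.68, +0.49);  n_4 = (+0.5846, +0.8113)
∠(n_0, n_4) = 91.96°
δ = |180° − 91.96°| = 88.04°
88.04° > 2α = 22.62°  →  invalid

δ = 88.04°, invalid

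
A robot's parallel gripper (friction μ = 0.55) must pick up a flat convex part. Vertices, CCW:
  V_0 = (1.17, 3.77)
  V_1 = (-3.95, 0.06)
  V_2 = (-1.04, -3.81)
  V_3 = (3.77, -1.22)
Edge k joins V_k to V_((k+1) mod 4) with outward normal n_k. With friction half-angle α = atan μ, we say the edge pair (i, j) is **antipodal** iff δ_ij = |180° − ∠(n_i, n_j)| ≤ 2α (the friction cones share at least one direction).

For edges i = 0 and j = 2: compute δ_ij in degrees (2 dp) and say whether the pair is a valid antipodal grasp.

δ = 7.63°, valid

α = atan 0.55 = 28.81°;  2α = 57.62°
edge 0: e_0 = (-5.12, -3.71);  n_0 = (-0.5868, +0.8098)
edge 2: e_2 = (+4.81, +2.59);  n_2 = (+0.4741, -0.8805)
∠(n_0, n_2) = 172.37°
δ = |180° − 172.37°| = 7.63°
7.63° ≤ 2α = 57.62°  →  valid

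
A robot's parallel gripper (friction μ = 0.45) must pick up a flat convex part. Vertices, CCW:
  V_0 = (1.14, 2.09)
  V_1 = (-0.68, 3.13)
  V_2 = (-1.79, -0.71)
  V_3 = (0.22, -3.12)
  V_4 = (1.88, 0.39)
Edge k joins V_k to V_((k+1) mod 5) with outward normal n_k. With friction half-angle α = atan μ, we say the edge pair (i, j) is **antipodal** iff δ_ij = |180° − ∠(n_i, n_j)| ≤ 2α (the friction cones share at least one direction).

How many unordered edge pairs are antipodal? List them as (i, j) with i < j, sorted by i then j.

α = atan 0.45 = 24.23°;  2α = 48.46°
n_0 = (+0.4961, +0.8682)
n_1 = (-0.9607, +0.2777)
n_2 = (-0.7680, -0.6405)
n_3 = (+0.9040, -0.4275)
n_4 = (+0.9169, +0.3991)
  (0,1): δ = 76.38°  ·
  (0,2): δ = 20.43°  ✓
  (0,3): δ = 94.43°  ·
  (0,4): δ = 143.27°  ·
  (1,2): δ = 124.05°  ·
  (1,3): δ = 9.19°  ✓
  (1,4): δ = 39.65°  ✓
  (2,3): δ = 65.14°  ·
  (2,4): δ = 16.31°  ✓
  (3,4): δ = 131.17°  ·
antipodal pairs: 4

count = 4; pairs: (0,2), (1,3), (1,4), (2,4)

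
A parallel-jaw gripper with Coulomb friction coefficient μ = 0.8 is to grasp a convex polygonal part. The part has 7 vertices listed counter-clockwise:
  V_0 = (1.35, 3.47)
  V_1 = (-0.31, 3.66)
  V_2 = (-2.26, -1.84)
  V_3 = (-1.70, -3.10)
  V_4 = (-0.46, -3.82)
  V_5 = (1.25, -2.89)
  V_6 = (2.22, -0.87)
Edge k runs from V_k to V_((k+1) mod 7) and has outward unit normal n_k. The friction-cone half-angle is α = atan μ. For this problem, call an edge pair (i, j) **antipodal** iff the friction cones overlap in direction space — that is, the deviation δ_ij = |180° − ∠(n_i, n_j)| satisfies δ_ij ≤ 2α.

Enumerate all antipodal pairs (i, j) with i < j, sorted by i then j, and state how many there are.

α = atan 0.8 = 38.66°;  2α = 77.32°
n_0 = (+0.1137, +0.9935)
n_1 = (-0.9425, +0.3342)
n_2 = (-0.9138, -0.4061)
n_3 = (-0.5021, -0.8648)
n_4 = (+0.4778, -0.8785)
n_5 = (+0.9015, -0.4329)
n_6 = (+0.9805, +0.1966)
  (0,1): δ = 102.99°  ·
  (0,2): δ = 59.51°  ✓
  (0,3): δ = 23.61°  ✓
  (0,4): δ = 35.07°  ✓
  (0,5): δ = 70.88°  ✓
  (0,6): δ = 107.86°  ·
  (1,2): δ = 136.52°  ·
  (1,3): δ = 100.62°  ·
  (1,4): δ = 41.94°  ✓
  (1,5): δ = 6.13°  ✓
  (1,6): δ = 30.86°  ✓
  (2,3): δ = 144.10°  ·
  (2,4): δ = 85.42°  ·
  (2,5): δ = 49.61°  ✓
  (2,6): δ = 12.63°  ✓
  (3,4): δ = 121.32°  ·
  (3,5): δ = 85.51°  ·
  (3,6): δ = 48.52°  ✓
  (4,5): δ = 144.19°  ·
  (4,6): δ = 107.20°  ·
  (5,6): δ = 143.01°  ·
antipodal pairs: 10

count = 10; pairs: (0,2), (0,3), (0,4), (0,5), (1,4), (1,5), (1,6), (2,5), (2,6), (3,6)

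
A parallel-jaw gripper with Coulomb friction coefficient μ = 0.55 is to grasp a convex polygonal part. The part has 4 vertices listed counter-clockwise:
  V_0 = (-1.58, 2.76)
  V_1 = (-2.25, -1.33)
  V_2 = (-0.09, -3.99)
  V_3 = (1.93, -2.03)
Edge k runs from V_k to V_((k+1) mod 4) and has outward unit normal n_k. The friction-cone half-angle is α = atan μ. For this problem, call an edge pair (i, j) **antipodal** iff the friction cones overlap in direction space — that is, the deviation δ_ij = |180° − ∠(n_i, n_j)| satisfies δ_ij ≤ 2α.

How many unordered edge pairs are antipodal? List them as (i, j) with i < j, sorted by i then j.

count = 3; pairs: (0,2), (0,3), (1,3)

α = atan 0.55 = 28.81°;  2α = 57.62°
n_0 = (-0.9868, +0.1617)
n_1 = (-0.7763, -0.6304)
n_2 = (+0.6964, -0.7177)
n_3 = (+0.8066, +0.5911)
  (0,1): δ = 131.62°  ·
  (0,2): δ = 36.56°  ✓
  (0,3): δ = 45.54°  ✓
  (1,2): δ = 84.94°  ·
  (1,3): δ = 2.84°  ✓
  (2,3): δ = 97.90°  ·
antipodal pairs: 3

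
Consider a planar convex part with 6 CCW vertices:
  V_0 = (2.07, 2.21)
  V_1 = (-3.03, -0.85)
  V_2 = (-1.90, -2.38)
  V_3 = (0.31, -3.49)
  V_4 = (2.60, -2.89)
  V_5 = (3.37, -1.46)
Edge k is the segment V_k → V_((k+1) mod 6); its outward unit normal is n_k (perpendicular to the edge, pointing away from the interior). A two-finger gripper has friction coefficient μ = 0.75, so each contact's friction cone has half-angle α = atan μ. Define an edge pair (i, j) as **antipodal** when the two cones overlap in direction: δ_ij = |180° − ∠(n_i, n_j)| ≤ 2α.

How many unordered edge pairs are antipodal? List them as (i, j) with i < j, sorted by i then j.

α = atan 0.75 = 36.87°;  2α = 73.74°
n_0 = (-0.5145, +0.8575)
n_1 = (-0.8044, -0.5941)
n_2 = (-0.4488, -0.8936)
n_3 = (+0.2535, -0.9673)
n_4 = (+0.8805, -0.4741)
n_5 = (+0.9426, +0.3339)
  (0,1): δ = 84.52°  ·
  (0,2): δ = 57.63°  ✓
  (0,3): δ = 16.28°  ✓
  (0,4): δ = 30.74°  ✓
  (0,5): δ = 78.54°  ·
  (1,2): δ = 153.12°  ·
  (1,3): δ = 111.77°  ·
  (1,4): δ = 64.75°  ✓
  (1,5): δ = 16.94°  ✓
  (2,3): δ = 138.65°  ·
  (2,4): δ = 91.63°  ·
  (2,5): δ = 43.83°  ✓
  (3,4): δ = 132.98°  ·
  (3,5): δ = 85.18°  ·
  (4,5): δ = 132.19°  ·
antipodal pairs: 6

count = 6; pairs: (0,2), (0,3), (0,4), (1,4), (1,5), (2,5)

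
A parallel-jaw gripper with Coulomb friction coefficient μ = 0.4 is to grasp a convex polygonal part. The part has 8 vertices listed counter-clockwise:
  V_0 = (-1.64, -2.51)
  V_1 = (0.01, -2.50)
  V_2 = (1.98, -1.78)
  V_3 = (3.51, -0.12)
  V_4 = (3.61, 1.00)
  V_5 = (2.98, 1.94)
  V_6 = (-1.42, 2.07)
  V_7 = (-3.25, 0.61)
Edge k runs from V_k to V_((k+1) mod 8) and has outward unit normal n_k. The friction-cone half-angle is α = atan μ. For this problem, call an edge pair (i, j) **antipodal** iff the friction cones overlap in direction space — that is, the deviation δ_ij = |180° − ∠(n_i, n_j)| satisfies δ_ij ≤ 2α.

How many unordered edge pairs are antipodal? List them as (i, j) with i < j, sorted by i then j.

α = atan 0.4 = 21.80°;  2α = 43.60°
n_0 = (+0.0061, -1.0000)
n_1 = (+0.3433, -0.9392)
n_2 = (+0.7353, -0.6777)
n_3 = (+0.9960, -0.0889)
n_4 = (+0.8307, +0.5567)
n_5 = (+0.0295, +0.9996)
n_6 = (-0.6237, +0.7817)
n_7 = (-0.8887, -0.4586)
  (0,1): δ = 160.27°  ·
  (0,2): δ = 133.01°  ·
  (0,3): δ = 95.45°  ·
  (0,4): δ = 56.52°  ·
  (0,5): δ = 2.04°  ✓
  (0,6): δ = 38.24°  ✓
  (0,7): δ = 116.95°  ·
  (1,2): δ = 152.74°  ·
  (1,3): δ = 115.18°  ·
  (1,4): δ = 76.25°  ·
  (1,5): δ = 21.77°  ✓
  (1,6): δ = 18.51°  ✓
  (1,7): δ = 97.22°  ·
  (2,3): δ = 142.44°  ·
  (2,4): δ = 103.50°  ·
  (2,5): δ = 49.03°  ·
  (2,6): δ = 8.75°  ✓
  (2,7): δ = 69.96°  ·
  (3,4): δ = 141.07°  ·
  (3,5): δ = 86.59°  ·
  (3,6): δ = 46.31°  ·
  (3,7): δ = 32.40°  ✓
  (4,5): δ = 125.52°  ·
  (4,6): δ = 85.25°  ·
  (4,7): δ = 6.54°  ✓
  (5,6): δ = 139.72°  ·
  (5,7): δ = 61.01°  ·
  (6,7): δ = 101.29°  ·
antipodal pairs: 7

count = 7; pairs: (0,5), (0,6), (1,5), (1,6), (2,6), (3,7), (4,7)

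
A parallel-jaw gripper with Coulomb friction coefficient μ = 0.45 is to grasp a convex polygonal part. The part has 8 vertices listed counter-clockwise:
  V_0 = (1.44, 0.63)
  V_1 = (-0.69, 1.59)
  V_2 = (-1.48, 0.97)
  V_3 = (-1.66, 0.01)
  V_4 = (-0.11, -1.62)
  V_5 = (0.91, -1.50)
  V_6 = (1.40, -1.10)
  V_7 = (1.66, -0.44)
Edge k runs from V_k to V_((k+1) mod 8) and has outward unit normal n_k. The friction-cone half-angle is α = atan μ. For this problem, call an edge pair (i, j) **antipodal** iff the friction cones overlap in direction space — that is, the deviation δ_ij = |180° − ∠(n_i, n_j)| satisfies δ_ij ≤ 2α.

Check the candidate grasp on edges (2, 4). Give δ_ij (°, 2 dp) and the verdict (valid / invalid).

α = atan 0.45 = 24.23°;  2α = 48.46°
edge 2: e_2 = (-0.18, -0.96);  n_2 = (-0.9829, +0.1843)
edge 4: e_4 = (+1.02, +0.12);  n_4 = (+0.1168, -0.9932)
∠(n_2, n_4) = 107.33°
δ = |180° − 107.33°| = 72.67°
72.67° > 2α = 48.46°  →  invalid

δ = 72.67°, invalid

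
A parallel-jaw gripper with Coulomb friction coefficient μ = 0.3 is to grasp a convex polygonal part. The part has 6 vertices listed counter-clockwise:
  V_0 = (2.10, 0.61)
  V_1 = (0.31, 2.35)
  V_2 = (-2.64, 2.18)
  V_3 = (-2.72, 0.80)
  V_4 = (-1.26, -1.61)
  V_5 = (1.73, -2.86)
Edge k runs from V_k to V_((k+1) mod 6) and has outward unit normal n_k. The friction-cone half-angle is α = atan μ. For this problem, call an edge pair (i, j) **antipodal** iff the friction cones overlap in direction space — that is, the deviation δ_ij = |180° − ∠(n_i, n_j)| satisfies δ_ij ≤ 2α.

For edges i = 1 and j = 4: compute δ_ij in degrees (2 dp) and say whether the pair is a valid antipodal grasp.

α = atan 0.3 = 16.70°;  2α = 33.40°
edge 1: e_1 = (-2.95, -0.17);  n_1 = (-0.0575, +0.9983)
edge 4: e_4 = (+2.99, -1.25);  n_4 = (-0.3857, -0.9226)
∠(n_1, n_4) = 154.01°
δ = |180° − 154.01°| = 25.99°
25.99° ≤ 2α = 33.40°  →  valid

δ = 25.99°, valid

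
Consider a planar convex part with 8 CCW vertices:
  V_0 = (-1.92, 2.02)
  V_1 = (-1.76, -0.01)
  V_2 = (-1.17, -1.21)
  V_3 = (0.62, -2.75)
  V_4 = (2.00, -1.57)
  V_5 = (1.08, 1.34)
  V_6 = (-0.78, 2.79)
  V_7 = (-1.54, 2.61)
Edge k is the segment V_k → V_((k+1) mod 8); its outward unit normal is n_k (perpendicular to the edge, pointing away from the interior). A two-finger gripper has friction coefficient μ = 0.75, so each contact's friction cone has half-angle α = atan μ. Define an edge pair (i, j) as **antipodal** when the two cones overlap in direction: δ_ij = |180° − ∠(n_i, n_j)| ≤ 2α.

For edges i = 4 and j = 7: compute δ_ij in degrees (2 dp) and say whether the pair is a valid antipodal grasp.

δ = 50.33°, valid

α = atan 0.75 = 36.87°;  2α = 73.74°
edge 4: e_4 = (-0.92, +2.91);  n_4 = (+0.9535, +0.3014)
edge 7: e_7 = (-0.38, -0.59);  n_7 = (-0.8407, +0.5415)
∠(n_4, n_7) = 129.67°
δ = |180° − 129.67°| = 50.33°
50.33° ≤ 2α = 73.74°  →  valid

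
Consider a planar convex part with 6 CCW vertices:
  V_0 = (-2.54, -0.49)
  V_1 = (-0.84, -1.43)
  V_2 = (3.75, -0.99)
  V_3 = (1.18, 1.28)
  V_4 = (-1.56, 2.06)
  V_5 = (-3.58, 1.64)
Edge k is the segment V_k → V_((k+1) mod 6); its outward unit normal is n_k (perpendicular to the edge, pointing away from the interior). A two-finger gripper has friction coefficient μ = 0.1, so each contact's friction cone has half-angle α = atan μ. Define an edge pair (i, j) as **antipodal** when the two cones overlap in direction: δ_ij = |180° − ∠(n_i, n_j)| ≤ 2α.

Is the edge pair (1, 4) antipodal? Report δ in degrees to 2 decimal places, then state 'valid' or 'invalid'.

δ = 6.27°, valid

α = atan 0.1 = 5.71°;  2α = 11.42°
edge 1: e_1 = (+4.59, +0.44);  n_1 = (+0.0954, -0.9954)
edge 4: e_4 = (-2.02, -0.42);  n_4 = (-0.2036, +0.9791)
∠(n_1, n_4) = 173.73°
δ = |180° − 173.73°| = 6.27°
6.27° ≤ 2α = 11.42°  →  valid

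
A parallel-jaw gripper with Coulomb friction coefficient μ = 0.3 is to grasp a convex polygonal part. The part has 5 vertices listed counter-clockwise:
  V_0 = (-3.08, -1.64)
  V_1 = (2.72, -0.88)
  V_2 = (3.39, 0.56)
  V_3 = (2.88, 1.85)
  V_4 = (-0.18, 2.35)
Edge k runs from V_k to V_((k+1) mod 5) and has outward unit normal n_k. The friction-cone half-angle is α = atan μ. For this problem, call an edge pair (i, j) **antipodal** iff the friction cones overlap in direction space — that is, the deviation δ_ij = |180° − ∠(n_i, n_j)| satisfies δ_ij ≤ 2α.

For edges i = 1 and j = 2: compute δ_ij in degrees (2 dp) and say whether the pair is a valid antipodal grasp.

α = atan 0.3 = 16.70°;  2α = 33.40°
edge 1: e_1 = (+0.67, +1.44);  n_1 = (+0.9067, -0.4219)
edge 2: e_2 = (-0.51, +1.29);  n_2 = (+0.9300, +0.3677)
∠(n_1, n_2) = 46.52°
δ = |180° − 46.52°| = 133.48°
133.48° > 2α = 33.40°  →  invalid

δ = 133.48°, invalid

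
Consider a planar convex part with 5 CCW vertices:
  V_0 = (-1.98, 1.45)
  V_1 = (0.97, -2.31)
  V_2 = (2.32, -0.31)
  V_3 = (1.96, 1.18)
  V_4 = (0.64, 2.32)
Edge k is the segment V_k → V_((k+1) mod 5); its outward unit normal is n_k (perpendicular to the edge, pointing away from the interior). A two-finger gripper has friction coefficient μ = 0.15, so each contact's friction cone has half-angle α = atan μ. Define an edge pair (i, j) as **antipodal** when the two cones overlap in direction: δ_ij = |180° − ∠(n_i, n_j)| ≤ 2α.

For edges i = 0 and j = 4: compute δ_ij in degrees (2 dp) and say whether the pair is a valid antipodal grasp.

α = atan 0.15 = 8.53°;  2α = 17.06°
edge 0: e_0 = (+2.95, -3.76);  n_0 = (-0.7868, -0.6173)
edge 4: e_4 = (-2.62, -0.87);  n_4 = (-0.3151, +0.9490)
∠(n_0, n_4) = 109.75°
δ = |180° − 109.75°| = 70.25°
70.25° > 2α = 17.06°  →  invalid

δ = 70.25°, invalid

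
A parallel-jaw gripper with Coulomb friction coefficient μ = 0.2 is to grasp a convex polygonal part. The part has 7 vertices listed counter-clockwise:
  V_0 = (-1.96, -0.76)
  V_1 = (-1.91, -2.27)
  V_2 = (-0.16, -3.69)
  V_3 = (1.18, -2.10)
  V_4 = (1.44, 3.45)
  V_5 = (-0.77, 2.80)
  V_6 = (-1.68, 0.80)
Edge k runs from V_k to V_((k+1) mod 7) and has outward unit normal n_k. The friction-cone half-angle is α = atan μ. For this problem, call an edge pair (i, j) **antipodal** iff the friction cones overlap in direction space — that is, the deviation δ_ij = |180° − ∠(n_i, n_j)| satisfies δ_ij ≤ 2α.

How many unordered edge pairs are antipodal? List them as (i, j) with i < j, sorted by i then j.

count = 4; pairs: (0,3), (2,5), (3,5), (3,6)

α = atan 0.2 = 11.31°;  2α = 22.62°
n_0 = (-0.9995, -0.0331)
n_1 = (-0.6301, -0.7765)
n_2 = (+0.7647, -0.6444)
n_3 = (+0.9989, -0.0468)
n_4 = (-0.2822, +0.9594)
n_5 = (-0.9102, +0.4141)
n_6 = (-0.9843, +0.1767)
  (0,1): δ = 130.95°  ·
  (0,2): δ = 42.02°  ·
  (0,3): δ = 4.58°  ✓
  (0,4): δ = 104.49°  ·
  (0,5): δ = 153.64°  ·
  (0,6): δ = 167.93°  ·
  (1,2): δ = 91.07°  ·
  (1,3): δ = 53.63°  ·
  (1,4): δ = 55.45°  ·
  (1,5): δ = 104.59°  ·
  (1,6): δ = 118.88°  ·
  (2,3): δ = 142.56°  ·
  (2,4): δ = 33.49°  ·
  (2,5): δ = 15.66°  ✓
  (2,6): δ = 29.95°  ·
  (3,4): δ = 70.93°  ·
  (3,5): δ = 21.78°  ✓
  (3,6): δ = 7.49°  ✓
  (4,5): δ = 130.86°  ·
  (4,6): δ = 116.57°  ·
  (5,6): δ = 165.71°  ·
antipodal pairs: 4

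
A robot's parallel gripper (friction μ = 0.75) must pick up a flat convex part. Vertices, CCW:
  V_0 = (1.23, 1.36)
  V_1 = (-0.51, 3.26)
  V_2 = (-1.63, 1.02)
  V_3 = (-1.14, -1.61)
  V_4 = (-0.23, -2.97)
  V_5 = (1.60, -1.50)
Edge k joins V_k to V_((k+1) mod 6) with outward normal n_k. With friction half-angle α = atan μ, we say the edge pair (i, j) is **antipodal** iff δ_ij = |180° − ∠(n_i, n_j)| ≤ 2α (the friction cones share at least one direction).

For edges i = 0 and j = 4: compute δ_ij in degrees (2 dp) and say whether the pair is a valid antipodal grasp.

α = atan 0.75 = 36.87°;  2α = 73.74°
edge 0: e_0 = (-1.74, +1.90);  n_0 = (+0.7375, +0.6754)
edge 4: e_4 = (+1.83, +1.47);  n_4 = (+0.6263, -0.7796)
∠(n_0, n_4) = 93.71°
δ = |180° − 93.71°| = 86.29°
86.29° > 2α = 73.74°  →  invalid

δ = 86.29°, invalid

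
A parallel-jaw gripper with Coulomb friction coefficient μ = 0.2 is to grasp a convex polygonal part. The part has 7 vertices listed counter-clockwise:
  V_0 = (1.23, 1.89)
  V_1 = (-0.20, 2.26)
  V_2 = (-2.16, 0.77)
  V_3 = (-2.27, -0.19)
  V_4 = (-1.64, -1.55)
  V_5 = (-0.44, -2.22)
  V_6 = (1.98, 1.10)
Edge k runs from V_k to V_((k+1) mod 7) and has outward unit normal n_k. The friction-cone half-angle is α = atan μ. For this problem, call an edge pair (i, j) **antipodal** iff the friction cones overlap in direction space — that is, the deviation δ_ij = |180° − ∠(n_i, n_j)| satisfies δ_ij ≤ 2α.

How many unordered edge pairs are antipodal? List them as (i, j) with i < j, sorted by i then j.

count = 4; pairs: (0,4), (1,5), (3,6), (4,6)

α = atan 0.2 = 11.31°;  2α = 22.62°
n_0 = (+0.2505, +0.9681)
n_1 = (-0.6052, +0.7961)
n_2 = (-0.9935, +0.1138)
n_3 = (-0.9074, -0.4203)
n_4 = (-0.4875, -0.8731)
n_5 = (+0.8081, -0.5890)
n_6 = (+0.7252, +0.6885)
  (0,1): δ = 128.25°  ·
  (0,2): δ = 82.03°  ·
  (0,3): δ = 50.64°  ·
  (0,4): δ = 14.67°  ✓
  (0,5): δ = 68.42°  ·
  (0,6): δ = 148.02°  ·
  (1,2): δ = 133.78°  ·
  (1,3): δ = 102.39°  ·
  (1,4): δ = 66.42°  ·
  (1,5): δ = 16.67°  ✓
  (1,6): δ = 96.27°  ·
  (2,3): δ = 148.61°  ·
  (2,4): δ = 112.64°  ·
  (2,5): δ = 29.55°  ·
  (2,6): δ = 50.05°  ·
  (3,4): δ = 144.03°  ·
  (3,5): δ = 60.94°  ·
  (3,6): δ = 18.66°  ✓
  (4,5): δ = 96.91°  ·
  (4,6): δ = 17.31°  ✓
  (5,6): δ = 100.40°  ·
antipodal pairs: 4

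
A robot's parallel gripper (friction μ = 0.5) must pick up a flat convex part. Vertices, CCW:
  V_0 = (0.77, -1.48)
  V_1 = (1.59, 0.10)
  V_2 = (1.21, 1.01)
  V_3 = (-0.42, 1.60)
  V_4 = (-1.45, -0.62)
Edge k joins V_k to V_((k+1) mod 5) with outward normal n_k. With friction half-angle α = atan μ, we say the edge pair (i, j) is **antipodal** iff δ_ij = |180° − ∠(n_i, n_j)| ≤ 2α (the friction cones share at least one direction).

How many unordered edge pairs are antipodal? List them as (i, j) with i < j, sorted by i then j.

count = 4; pairs: (0,3), (1,3), (1,4), (2,4)

α = atan 0.5 = 26.57°;  2α = 53.13°
n_0 = (+0.8876, -0.4606)
n_1 = (+0.9228, +0.3853)
n_2 = (+0.3404, +0.9403)
n_3 = (-0.9071, +0.4209)
n_4 = (-0.3612, -0.9325)
  (0,1): δ = 129.91°  ·
  (0,2): δ = 82.47°  ·
  (0,3): δ = 2.54°  ✓
  (0,4): δ = 96.25°  ·
  (1,2): δ = 132.56°  ·
  (1,3): δ = 47.55°  ✓
  (1,4): δ = 46.16°  ✓
  (2,3): δ = 94.99°  ·
  (2,4): δ = 1.28°  ✓
  (3,4): δ = 86.29°  ·
antipodal pairs: 4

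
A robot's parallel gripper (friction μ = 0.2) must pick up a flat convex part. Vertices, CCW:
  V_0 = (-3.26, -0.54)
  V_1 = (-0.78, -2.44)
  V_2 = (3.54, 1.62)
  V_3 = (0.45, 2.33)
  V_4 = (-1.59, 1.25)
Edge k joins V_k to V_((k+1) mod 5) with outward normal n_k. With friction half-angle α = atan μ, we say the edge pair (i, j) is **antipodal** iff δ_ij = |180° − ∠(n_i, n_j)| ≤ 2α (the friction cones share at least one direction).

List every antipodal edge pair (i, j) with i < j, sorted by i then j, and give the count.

α = atan 0.2 = 11.31°;  2α = 22.62°
n_0 = (-0.6082, -0.7938)
n_1 = (+0.6848, -0.7287)
n_2 = (+0.2239, +0.9746)
n_3 = (-0.4679, +0.8838)
n_4 = (-0.7312, +0.6822)
  (0,1): δ = 99.32°  ·
  (0,2): δ = 24.52°  ·
  (0,3): δ = 65.35°  ·
  (0,4): δ = 84.44°  ·
  (1,2): δ = 56.16°  ·
  (1,3): δ = 15.33°  ✓
  (1,4): δ = 3.76°  ✓
  (2,3): δ = 139.16°  ·
  (2,4): δ = 120.07°  ·
  (3,4): δ = 160.91°  ·
antipodal pairs: 2

count = 2; pairs: (1,3), (1,4)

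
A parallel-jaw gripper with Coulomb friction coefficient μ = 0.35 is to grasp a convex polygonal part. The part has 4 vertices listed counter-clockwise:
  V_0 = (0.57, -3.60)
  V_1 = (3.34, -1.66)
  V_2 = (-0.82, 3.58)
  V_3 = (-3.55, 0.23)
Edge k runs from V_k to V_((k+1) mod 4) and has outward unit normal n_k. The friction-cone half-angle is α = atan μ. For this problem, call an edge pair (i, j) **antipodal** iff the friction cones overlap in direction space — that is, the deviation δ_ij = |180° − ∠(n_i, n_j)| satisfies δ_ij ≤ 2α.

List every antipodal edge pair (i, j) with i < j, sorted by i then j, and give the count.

α = atan 0.35 = 19.29°;  2α = 38.58°
n_0 = (+0.5737, -0.8191)
n_1 = (+0.7832, +0.6218)
n_2 = (-0.7752, +0.6317)
n_3 = (-0.6809, -0.7324)
  (0,1): δ = 86.56°  ·
  (0,2): δ = 15.82°  ✓
  (0,3): δ = 102.08°  ·
  (1,2): δ = 77.62°  ·
  (1,3): δ = 8.64°  ✓
  (2,3): δ = 93.73°  ·
antipodal pairs: 2

count = 2; pairs: (0,2), (1,3)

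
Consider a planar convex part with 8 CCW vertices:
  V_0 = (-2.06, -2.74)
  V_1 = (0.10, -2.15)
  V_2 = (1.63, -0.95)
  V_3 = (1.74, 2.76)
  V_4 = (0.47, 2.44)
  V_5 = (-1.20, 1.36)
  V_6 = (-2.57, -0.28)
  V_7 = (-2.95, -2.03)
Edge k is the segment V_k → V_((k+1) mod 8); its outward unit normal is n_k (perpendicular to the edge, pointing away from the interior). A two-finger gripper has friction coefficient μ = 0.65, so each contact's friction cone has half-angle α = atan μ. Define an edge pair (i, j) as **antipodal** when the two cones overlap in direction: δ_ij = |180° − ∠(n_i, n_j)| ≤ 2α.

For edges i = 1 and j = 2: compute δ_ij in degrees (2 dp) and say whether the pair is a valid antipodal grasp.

δ = 129.81°, invalid

α = atan 0.65 = 33.02°;  2α = 66.05°
edge 1: e_1 = (+1.53, +1.20);  n_1 = (+0.6171, -0.7869)
edge 2: e_2 = (+0.11, +3.71);  n_2 = (+0.9996, -0.0296)
∠(n_1, n_2) = 50.19°
δ = |180° − 50.19°| = 129.81°
129.81° > 2α = 66.05°  →  invalid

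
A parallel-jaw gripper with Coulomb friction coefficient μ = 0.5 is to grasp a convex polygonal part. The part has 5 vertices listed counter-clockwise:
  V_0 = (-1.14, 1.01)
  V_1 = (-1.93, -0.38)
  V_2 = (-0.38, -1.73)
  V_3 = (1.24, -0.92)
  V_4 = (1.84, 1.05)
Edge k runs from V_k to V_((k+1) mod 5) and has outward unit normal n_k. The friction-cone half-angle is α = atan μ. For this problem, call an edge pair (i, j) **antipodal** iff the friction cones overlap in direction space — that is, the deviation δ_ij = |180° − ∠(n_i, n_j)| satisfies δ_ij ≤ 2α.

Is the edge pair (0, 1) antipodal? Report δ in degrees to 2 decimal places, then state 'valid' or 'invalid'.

α = atan 0.5 = 26.57°;  2α = 53.13°
edge 0: e_0 = (-0.79, -1.39);  n_0 = (-0.8694, +0.4941)
edge 1: e_1 = (+1.55, -1.35);  n_1 = (-0.6568, -0.7541)
∠(n_0, n_1) = 78.56°
δ = |180° − 78.56°| = 101.44°
101.44° > 2α = 53.13°  →  invalid

δ = 101.44°, invalid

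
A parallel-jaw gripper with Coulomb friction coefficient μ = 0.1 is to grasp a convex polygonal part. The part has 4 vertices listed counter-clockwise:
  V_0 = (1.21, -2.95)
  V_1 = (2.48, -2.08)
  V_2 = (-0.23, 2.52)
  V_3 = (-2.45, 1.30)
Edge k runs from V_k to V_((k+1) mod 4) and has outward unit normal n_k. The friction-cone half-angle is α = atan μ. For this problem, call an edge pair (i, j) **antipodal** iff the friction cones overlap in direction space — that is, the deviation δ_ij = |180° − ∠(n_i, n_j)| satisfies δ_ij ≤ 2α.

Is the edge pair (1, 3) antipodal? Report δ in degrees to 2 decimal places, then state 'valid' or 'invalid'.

α = atan 0.1 = 5.71°;  2α = 11.42°
edge 1: e_1 = (-2.71, +4.60);  n_1 = (+0.8616, +0.5076)
edge 3: e_3 = (+3.66, -4.25);  n_3 = (-0.7577, -0.6526)
∠(n_1, n_3) = 169.77°
δ = |180° − 169.77°| = 10.23°
10.23° ≤ 2α = 11.42°  →  valid

δ = 10.23°, valid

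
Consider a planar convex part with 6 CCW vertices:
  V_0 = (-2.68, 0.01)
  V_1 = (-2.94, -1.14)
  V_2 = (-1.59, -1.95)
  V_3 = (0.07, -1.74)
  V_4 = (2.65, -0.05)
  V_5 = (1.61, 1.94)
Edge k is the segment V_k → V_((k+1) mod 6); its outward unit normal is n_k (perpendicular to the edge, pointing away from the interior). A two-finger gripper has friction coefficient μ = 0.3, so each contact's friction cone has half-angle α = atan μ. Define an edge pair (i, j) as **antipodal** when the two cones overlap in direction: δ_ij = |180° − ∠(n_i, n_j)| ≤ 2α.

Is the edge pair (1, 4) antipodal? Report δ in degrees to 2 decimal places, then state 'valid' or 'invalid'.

α = atan 0.3 = 16.70°;  2α = 33.40°
edge 1: e_1 = (+1.35, -0.81);  n_1 = (-0.5145, -0.8575)
edge 4: e_4 = (-1.04, +1.99);  n_4 = (+0.8863, +0.4632)
∠(n_1, n_4) = 148.56°
δ = |180° − 148.56°| = 31.44°
31.44° ≤ 2α = 33.40°  →  valid

δ = 31.44°, valid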